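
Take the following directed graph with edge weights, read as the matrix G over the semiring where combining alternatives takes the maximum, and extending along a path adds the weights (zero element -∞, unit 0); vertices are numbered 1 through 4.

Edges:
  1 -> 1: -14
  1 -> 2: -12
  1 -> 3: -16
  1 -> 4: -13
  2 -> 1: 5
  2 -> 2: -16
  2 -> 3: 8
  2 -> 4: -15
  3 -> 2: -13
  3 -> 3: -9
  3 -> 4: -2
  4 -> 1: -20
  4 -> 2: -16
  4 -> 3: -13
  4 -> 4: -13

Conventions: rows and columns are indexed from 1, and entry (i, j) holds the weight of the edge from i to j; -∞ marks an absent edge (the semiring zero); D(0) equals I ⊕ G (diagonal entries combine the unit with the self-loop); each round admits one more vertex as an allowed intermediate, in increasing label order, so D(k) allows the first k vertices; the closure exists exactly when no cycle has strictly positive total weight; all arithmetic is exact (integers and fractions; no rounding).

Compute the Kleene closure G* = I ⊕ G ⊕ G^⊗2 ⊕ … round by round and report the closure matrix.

D(0):
  [0, -12, -16, -13]
  [5, 0, 8, -15]
  [-∞, -13, 0, -2]
  [-20, -16, -13, 0]
D(1):
  [0, -12, -16, -13]
  [5, 0, 8, -8]
  [-∞, -13, 0, -2]
  [-20, -16, -13, 0]
D(2):
  [0, -12, -4, -13]
  [5, 0, 8, -8]
  [-8, -13, 0, -2]
  [-11, -16, -8, 0]
D(3):
  [0, -12, -4, -6]
  [5, 0, 8, 6]
  [-8, -13, 0, -2]
  [-11, -16, -8, 0]
D(4):
  [0, -12, -4, -6]
  [5, 0, 8, 6]
  [-8, -13, 0, -2]
  [-11, -16, -8, 0]
Answer: G* = [[0, -12, -4, -6], [5, 0, 8, 6], [-8, -13, 0, -2], [-11, -16, -8, 0]]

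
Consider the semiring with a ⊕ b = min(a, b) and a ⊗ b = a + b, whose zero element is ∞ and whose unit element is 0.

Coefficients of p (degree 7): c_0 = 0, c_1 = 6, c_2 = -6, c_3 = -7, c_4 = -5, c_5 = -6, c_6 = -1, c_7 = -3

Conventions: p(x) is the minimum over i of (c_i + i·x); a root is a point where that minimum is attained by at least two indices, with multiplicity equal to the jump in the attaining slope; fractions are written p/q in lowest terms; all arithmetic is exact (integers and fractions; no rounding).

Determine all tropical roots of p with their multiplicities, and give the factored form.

hull edge (i=0, c=0) to (i=2, c=-6): slope -3, span 2
hull edge (i=2, c=-6) to (i=3, c=-7): slope -1, span 1
hull edge (i=3, c=-7) to (i=5, c=-6): slope 1/2, span 2
hull edge (i=5, c=-6) to (i=7, c=-3): slope 3/2, span 2
Factored form: p(x) = -3 ⊗ (x ⊕ (-3/2)) ⊗ (x ⊕ (-3/2)) ⊗ (x ⊕ (-1/2)) ⊗ (x ⊕ (-1/2)) ⊗ (x ⊕ 1) ⊗ (x ⊕ 3) ⊗ (x ⊕ 3)
Answer: roots = -3/2 (mult 2), -1/2 (mult 2), 1 (mult 1), 3 (mult 2)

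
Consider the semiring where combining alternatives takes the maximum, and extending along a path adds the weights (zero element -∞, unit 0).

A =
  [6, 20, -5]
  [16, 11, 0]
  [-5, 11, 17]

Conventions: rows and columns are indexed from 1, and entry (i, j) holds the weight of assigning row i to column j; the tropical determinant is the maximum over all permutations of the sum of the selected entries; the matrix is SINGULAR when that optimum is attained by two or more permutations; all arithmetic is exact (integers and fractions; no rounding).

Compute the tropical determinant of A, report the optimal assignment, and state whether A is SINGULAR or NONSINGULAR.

σ = (1, 2, 3): 6 + 11 + 17 = 34
σ = (1, 3, 2): 6 + 0 + 11 = 17
σ = (2, 1, 3): 20 + 16 + 17 = 53
σ = (2, 3, 1): 20 + 0 + (-5) = 15
σ = (3, 1, 2): (-5) + 16 + 11 = 22
σ = (3, 2, 1): (-5) + 11 + (-5) = 1
Optimal value attained by: σ = (2, 1, 3).
Answer: det⊕(A) = 53; verdict: NONSINGULAR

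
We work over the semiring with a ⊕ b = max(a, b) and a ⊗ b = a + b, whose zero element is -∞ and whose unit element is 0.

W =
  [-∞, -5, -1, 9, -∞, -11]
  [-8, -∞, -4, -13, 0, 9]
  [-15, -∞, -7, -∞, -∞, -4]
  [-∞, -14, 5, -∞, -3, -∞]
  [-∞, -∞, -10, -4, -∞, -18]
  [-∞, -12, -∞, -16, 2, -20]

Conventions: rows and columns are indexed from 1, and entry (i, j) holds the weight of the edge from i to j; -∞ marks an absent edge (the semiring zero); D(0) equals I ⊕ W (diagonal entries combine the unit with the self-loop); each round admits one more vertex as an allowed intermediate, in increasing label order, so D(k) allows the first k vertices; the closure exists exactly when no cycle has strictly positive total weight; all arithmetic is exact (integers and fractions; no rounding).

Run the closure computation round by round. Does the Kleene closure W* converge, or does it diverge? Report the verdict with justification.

D(0):
  [0, -5, -1, 9, -∞, -11]
  [-8, 0, -4, -13, 0, 9]
  [-15, -∞, 0, -∞, -∞, -4]
  [-∞, -14, 5, 0, -3, -∞]
  [-∞, -∞, -10, -4, 0, -18]
  [-∞, -12, -∞, -16, 2, 0]
D(1):
  [0, -5, -1, 9, -∞, -11]
  [-8, 0, -4, 1, 0, 9]
  [-15, -20, 0, -6, -∞, -4]
  [-∞, -14, 5, 0, -3, -∞]
  [-∞, -∞, -10, -4, 0, -18]
  [-∞, -12, -∞, -16, 2, 0]
D(2):
  [0, -5, -1, 9, -5, 4]
  [-8, 0, -4, 1, 0, 9]
  [-15, -20, 0, -6, -20, -4]
  [-22, -14, 5, 0, -3, -5]
  [-∞, -∞, -10, -4, 0, -18]
  [-20, -12, -16, -11, 2, 0]
D(3):
  [0, -5, -1, 9, -5, 4]
  [-8, 0, -4, 1, 0, 9]
  [-15, -20, 0, -6, -20, -4]
  [-10, -14, 5, 0, -3, 1]
  [-25, -30, -10, -4, 0, -14]
  [-20, -12, -16, -11, 2, 0]
D(4):
  [0, -5, 14, 9, 6, 10]
  [-8, 0, 6, 1, 0, 9]
  [-15, -20, 0, -6, -9, -4]
  [-10, -14, 5, 0, -3, 1]
  [-14, -18, 1, -4, 0, -3]
  [-20, -12, -6, -11, 2, 0]
D(5):
  [0, -5, 14, 9, 6, 10]
  [-8, 0, 6, 1, 0, 9]
  [-15, -20, 0, -6, -9, -4]
  [-10, -14, 5, 0, -3, 1]
  [-14, -18, 1, -4, 0, -3]
  [-12, -12, 3, -2, 2, 0]
D(6):
  [0, -2, 14, 9, 12, 10]
  [-3, 0, 12, 7, 11, 9]
  [-15, -16, 0, -6, -2, -4]
  [-10, -11, 5, 0, 3, 1]
  [-14, -15, 1, -4, 0, -3]
  [-12, -12, 3, -2, 2, 0]
Key observation: every diagonal entry stays at the unit through all rounds, so no improving cycle exists.
Answer: CONVERGES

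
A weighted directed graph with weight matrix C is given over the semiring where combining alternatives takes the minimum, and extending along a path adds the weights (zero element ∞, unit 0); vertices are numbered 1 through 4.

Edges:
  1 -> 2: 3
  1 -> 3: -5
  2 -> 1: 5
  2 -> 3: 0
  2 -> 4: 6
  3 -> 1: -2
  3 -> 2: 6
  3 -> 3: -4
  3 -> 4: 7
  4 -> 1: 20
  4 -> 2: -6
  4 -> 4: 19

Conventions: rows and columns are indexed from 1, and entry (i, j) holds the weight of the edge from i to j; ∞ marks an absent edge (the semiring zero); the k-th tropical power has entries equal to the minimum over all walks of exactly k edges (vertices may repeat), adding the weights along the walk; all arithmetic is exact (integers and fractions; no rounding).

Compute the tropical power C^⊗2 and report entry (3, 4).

C^⊗2:
  [-7, 1, -9, 2]
  [-2, 0, -4, 7]
  [-6, 1, -8, 3]
  [-1, 13, -6, 0]
Key observation: the optimum is the walk 3->3->4, with weight (-4) + 7 = 3.
Optimal value attained by: walk 3->3->4.
Answer: (C^⊗2)[3][4] = 3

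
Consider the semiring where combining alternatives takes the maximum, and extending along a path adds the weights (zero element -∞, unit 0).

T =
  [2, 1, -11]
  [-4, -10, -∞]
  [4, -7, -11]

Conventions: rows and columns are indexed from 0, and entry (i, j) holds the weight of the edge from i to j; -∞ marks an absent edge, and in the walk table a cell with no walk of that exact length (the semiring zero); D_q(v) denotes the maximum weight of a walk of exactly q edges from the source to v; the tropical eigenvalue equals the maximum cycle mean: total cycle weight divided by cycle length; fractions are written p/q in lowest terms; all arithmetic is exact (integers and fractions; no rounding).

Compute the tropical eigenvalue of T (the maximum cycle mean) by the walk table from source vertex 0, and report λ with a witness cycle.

q=0: [0, -∞, -∞]
q=1: [2, 1, -11]
q=2: [4, 3, -9]
q=3: [6, 5, -7]
Optimal cycle mean attained by: cycle 0->0, total 2, length 1.
Answer: λ = 2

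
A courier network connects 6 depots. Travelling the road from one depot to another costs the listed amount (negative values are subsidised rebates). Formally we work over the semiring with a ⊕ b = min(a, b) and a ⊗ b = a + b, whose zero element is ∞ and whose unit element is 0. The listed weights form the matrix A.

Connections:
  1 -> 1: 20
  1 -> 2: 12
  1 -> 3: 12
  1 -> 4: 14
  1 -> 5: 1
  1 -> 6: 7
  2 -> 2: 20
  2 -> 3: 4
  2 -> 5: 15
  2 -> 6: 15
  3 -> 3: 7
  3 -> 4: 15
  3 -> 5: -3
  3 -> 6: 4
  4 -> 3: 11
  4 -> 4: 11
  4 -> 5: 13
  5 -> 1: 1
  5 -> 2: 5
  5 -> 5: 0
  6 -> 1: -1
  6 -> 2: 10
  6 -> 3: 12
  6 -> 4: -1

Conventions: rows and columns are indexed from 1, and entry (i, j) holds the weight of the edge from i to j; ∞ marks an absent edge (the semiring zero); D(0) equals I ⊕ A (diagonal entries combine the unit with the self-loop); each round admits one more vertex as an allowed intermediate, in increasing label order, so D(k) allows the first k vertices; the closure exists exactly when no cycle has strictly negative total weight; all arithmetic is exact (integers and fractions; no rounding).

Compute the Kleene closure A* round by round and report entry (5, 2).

D(0):
  [0, 12, 12, 14, 1, 7]
  [∞, 0, 4, ∞, 15, 15]
  [∞, ∞, 0, 15, -3, 4]
  [∞, ∞, 11, 0, 13, ∞]
  [1, 5, ∞, ∞, 0, ∞]
  [-1, 10, 12, -1, ∞, 0]
D(1):
  [0, 12, 12, 14, 1, 7]
  [∞, 0, 4, ∞, 15, 15]
  [∞, ∞, 0, 15, -3, 4]
  [∞, ∞, 11, 0, 13, ∞]
  [1, 5, 13, 15, 0, 8]
  [-1, 10, 11, -1, 0, 0]
D(2):
  [0, 12, 12, 14, 1, 7]
  [∞, 0, 4, ∞, 15, 15]
  [∞, ∞, 0, 15, -3, 4]
  [∞, ∞, 11, 0, 13, ∞]
  [1, 5, 9, 15, 0, 8]
  [-1, 10, 11, -1, 0, 0]
D(3):
  [0, 12, 12, 14, 1, 7]
  [∞, 0, 4, 19, 1, 8]
  [∞, ∞, 0, 15, -3, 4]
  [∞, ∞, 11, 0, 8, 15]
  [1, 5, 9, 15, 0, 8]
  [-1, 10, 11, -1, 0, 0]
D(4):
  [0, 12, 12, 14, 1, 7]
  [∞, 0, 4, 19, 1, 8]
  [∞, ∞, 0, 15, -3, 4]
  [∞, ∞, 11, 0, 8, 15]
  [1, 5, 9, 15, 0, 8]
  [-1, 10, 10, -1, 0, 0]
D(5):
  [0, 6, 10, 14, 1, 7]
  [2, 0, 4, 16, 1, 8]
  [-2, 2, 0, 12, -3, 4]
  [9, 13, 11, 0, 8, 15]
  [1, 5, 9, 15, 0, 8]
  [-1, 5, 9, -1, 0, 0]
D(6):
  [0, 6, 10, 6, 1, 7]
  [2, 0, 4, 7, 1, 8]
  [-2, 2, 0, 3, -3, 4]
  [9, 13, 11, 0, 8, 15]
  [1, 5, 9, 7, 0, 8]
  [-1, 5, 9, -1, 0, 0]
Answer: A*[5][2] = 5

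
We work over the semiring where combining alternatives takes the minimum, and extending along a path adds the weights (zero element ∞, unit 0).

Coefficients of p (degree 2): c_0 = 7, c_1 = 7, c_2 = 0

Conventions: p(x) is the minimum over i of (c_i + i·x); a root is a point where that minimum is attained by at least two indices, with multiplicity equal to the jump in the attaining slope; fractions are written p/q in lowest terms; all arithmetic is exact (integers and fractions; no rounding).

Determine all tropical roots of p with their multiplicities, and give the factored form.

hull edge (i=0, c=7) to (i=2, c=0): slope -7/2, span 2
Factored form: p(x) = 0 ⊗ (x ⊕ 7/2) ⊗ (x ⊕ 7/2)
Answer: roots = 7/2 (mult 2)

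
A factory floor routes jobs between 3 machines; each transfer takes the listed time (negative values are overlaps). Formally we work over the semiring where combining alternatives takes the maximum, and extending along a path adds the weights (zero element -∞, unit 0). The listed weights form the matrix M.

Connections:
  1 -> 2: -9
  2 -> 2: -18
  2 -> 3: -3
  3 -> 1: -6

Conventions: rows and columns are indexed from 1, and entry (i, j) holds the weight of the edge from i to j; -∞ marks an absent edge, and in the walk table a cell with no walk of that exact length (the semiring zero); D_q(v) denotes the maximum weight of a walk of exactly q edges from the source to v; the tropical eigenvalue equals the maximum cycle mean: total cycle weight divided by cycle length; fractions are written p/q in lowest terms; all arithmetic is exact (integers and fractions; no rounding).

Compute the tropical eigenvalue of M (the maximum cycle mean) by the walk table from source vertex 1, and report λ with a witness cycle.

q=0: [0, -∞, -∞]
q=1: [-∞, -9, -∞]
q=2: [-∞, -27, -12]
q=3: [-18, -45, -30]
Optimal cycle mean attained by: cycle 1->2->3->1, total (-9) + (-3) + (-6), length 3.
Answer: λ = -6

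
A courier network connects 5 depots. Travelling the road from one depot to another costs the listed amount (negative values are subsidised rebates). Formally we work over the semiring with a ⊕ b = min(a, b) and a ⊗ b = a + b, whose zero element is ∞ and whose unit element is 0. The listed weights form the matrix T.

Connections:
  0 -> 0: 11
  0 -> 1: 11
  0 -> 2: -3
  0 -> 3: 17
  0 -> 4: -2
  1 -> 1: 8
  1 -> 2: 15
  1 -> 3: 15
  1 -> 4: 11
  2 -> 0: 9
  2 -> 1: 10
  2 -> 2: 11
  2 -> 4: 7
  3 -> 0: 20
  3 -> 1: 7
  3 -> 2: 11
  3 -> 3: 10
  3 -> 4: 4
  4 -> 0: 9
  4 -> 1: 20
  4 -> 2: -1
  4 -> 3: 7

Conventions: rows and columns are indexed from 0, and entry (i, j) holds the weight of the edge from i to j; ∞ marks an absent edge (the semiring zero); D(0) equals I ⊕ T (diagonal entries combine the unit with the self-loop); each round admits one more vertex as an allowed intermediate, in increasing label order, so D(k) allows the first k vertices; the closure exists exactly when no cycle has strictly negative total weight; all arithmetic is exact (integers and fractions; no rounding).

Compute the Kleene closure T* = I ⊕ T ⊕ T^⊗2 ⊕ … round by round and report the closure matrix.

D(0):
  [0, 11, -3, 17, -2]
  [∞, 0, 15, 15, 11]
  [9, 10, 0, ∞, 7]
  [20, 7, 11, 0, 4]
  [9, 20, -1, 7, 0]
D(1):
  [0, 11, -3, 17, -2]
  [∞, 0, 15, 15, 11]
  [9, 10, 0, 26, 7]
  [20, 7, 11, 0, 4]
  [9, 20, -1, 7, 0]
D(2):
  [0, 11, -3, 17, -2]
  [∞, 0, 15, 15, 11]
  [9, 10, 0, 25, 7]
  [20, 7, 11, 0, 4]
  [9, 20, -1, 7, 0]
D(3):
  [0, 7, -3, 17, -2]
  [24, 0, 15, 15, 11]
  [9, 10, 0, 25, 7]
  [20, 7, 11, 0, 4]
  [8, 9, -1, 7, 0]
D(4):
  [0, 7, -3, 17, -2]
  [24, 0, 15, 15, 11]
  [9, 10, 0, 25, 7]
  [20, 7, 11, 0, 4]
  [8, 9, -1, 7, 0]
D(5):
  [0, 7, -3, 5, -2]
  [19, 0, 10, 15, 11]
  [9, 10, 0, 14, 7]
  [12, 7, 3, 0, 4]
  [8, 9, -1, 7, 0]
Answer: T* = [[0, 7, -3, 5, -2], [19, 0, 10, 15, 11], [9, 10, 0, 14, 7], [12, 7, 3, 0, 4], [8, 9, -1, 7, 0]]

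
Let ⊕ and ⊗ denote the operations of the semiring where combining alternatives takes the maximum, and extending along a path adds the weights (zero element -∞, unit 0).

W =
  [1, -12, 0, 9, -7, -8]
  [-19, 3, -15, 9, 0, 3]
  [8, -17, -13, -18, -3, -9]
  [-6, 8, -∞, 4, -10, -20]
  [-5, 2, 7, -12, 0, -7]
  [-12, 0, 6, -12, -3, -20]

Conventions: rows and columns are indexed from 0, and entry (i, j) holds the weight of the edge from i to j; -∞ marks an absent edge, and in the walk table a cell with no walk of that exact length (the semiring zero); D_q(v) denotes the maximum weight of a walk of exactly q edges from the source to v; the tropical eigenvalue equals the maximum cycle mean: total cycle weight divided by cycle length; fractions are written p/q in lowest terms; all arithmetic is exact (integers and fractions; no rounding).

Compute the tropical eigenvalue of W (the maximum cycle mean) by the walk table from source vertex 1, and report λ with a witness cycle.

q=0: [-∞, 0, -∞, -∞, -∞, -∞]
q=1: [-19, 3, -15, 9, 0, 3]
q=2: [3, 17, 9, 13, 3, 6]
q=3: [17, 21, 12, 26, 17, 20]
q=4: [20, 34, 26, 30, 21, 24]
q=5: [34, 38, 30, 43, 34, 37]
q=6: [38, 51, 43, 47, 38, 41]
Optimal cycle mean attained by: cycle 1->3->1, total 9 + 8, length 2.
Answer: λ = 17/2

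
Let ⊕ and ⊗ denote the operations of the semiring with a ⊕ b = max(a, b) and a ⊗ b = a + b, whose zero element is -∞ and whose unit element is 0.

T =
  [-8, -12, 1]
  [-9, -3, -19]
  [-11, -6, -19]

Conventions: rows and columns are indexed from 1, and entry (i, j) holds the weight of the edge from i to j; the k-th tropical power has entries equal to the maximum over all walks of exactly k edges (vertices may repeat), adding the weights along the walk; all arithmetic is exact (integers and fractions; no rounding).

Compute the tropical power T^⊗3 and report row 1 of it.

T^⊗2:
  [-10, -5, -7]
  [-12, -6, -8]
  [-15, -9, -10]
T^⊗3:
  [-14, -8, -9]
  [-15, -9, -11]
  [-18, -12, -14]
Answer: row 1 of T^⊗3 = [-14, -8, -9]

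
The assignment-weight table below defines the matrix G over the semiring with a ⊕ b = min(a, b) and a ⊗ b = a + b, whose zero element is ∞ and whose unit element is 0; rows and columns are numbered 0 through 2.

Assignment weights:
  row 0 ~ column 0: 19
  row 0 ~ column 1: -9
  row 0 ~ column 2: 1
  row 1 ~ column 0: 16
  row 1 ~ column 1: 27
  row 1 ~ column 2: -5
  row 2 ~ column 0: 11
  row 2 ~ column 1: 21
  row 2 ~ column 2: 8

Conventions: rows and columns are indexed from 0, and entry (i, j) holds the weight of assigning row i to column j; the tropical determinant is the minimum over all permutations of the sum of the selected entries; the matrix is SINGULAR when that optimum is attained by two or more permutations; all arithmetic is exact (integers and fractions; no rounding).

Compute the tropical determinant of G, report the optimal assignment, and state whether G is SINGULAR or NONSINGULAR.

σ = (0, 1, 2): 19 + 27 + 8 = 54
σ = (0, 2, 1): 19 + (-5) + 21 = 35
σ = (1, 0, 2): (-9) + 16 + 8 = 15
σ = (1, 2, 0): (-9) + (-5) + 11 = -3
σ = (2, 0, 1): 1 + 16 + 21 = 38
σ = (2, 1, 0): 1 + 27 + 11 = 39
Optimal value attained by: σ = (1, 2, 0).
Answer: det⊕(G) = -3; verdict: NONSINGULAR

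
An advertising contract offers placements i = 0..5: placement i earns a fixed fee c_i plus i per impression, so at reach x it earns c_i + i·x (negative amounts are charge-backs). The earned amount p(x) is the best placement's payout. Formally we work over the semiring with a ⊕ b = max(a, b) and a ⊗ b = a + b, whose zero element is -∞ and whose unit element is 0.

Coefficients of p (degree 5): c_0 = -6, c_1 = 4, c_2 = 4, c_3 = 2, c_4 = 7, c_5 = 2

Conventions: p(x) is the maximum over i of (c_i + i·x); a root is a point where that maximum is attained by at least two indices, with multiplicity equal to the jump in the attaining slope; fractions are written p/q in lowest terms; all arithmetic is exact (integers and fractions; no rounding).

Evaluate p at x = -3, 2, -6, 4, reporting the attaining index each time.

p(-3) = max(-6+0·(-3)=-6, 4+1·(-3)=1, 4+2·(-3)=-2, 2+3·(-3)=-7, 7+4·(-3)=-5, 2+5·(-3)=-13) = 1 (attained by i=1)
p(2) = max(-6+0·2=-6, 4+1·2=6, 4+2·2=8, 2+3·2=8, 7+4·2=15, 2+5·2=12) = 15 (attained by i=4)
p(-6) = max(-6+0·(-6)=-6, 4+1·(-6)=-2, 4+2·(-6)=-8, 2+3·(-6)=-16, 7+4·(-6)=-17, 2+5·(-6)=-28) = -2 (attained by i=1)
p(4) = max(-6+0·4=-6, 4+1·4=8, 4+2·4=12, 2+3·4=14, 7+4·4=23, 2+5·4=22) = 23 (attained by i=4)
Answer: p(-3) = 1; p(2) = 15; p(-6) = -2; p(4) = 23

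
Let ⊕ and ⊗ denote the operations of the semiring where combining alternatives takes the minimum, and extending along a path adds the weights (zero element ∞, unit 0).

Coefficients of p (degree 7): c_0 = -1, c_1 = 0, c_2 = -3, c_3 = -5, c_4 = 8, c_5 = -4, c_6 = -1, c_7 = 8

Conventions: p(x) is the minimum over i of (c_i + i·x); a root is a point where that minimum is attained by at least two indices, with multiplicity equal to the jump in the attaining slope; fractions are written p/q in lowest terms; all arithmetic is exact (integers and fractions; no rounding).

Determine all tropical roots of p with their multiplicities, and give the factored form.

hull edge (i=0, c=-1) to (i=3, c=-5): slope -4/3, span 3
hull edge (i=3, c=-5) to (i=5, c=-4): slope 1/2, span 2
hull edge (i=5, c=-4) to (i=6, c=-1): slope 3, span 1
hull edge (i=6, c=-1) to (i=7, c=8): slope 9, span 1
Factored form: p(x) = 8 ⊗ (x ⊕ (-9)) ⊗ (x ⊕ (-3)) ⊗ (x ⊕ (-1/2)) ⊗ (x ⊕ (-1/2)) ⊗ (x ⊕ 4/3) ⊗ (x ⊕ 4/3) ⊗ (x ⊕ 4/3)
Answer: roots = -9 (mult 1), -3 (mult 1), -1/2 (mult 2), 4/3 (mult 3)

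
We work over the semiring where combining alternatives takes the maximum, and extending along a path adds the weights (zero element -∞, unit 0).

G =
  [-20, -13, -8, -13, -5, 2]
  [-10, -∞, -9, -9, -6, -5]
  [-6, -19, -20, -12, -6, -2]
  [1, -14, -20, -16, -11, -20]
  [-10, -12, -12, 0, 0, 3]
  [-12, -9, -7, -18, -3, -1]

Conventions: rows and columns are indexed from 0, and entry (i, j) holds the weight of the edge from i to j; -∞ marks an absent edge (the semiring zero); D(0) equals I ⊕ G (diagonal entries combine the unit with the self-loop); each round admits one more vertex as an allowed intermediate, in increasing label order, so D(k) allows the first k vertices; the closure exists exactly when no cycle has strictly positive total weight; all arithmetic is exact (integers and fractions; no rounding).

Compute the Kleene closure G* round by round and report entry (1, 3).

D(0):
  [0, -13, -8, -13, -5, 2]
  [-10, 0, -9, -9, -6, -5]
  [-6, -19, 0, -12, -6, -2]
  [1, -14, -20, 0, -11, -20]
  [-10, -12, -12, 0, 0, 3]
  [-12, -9, -7, -18, -3, 0]
D(1):
  [0, -13, -8, -13, -5, 2]
  [-10, 0, -9, -9, -6, -5]
  [-6, -19, 0, -12, -6, -2]
  [1, -12, -7, 0, -4, 3]
  [-10, -12, -12, 0, 0, 3]
  [-12, -9, -7, -18, -3, 0]
D(2):
  [0, -13, -8, -13, -5, 2]
  [-10, 0, -9, -9, -6, -5]
  [-6, -19, 0, -12, -6, -2]
  [1, -12, -7, 0, -4, 3]
  [-10, -12, -12, 0, 0, 3]
  [-12, -9, -7, -18, -3, 0]
D(3):
  [0, -13, -8, -13, -5, 2]
  [-10, 0, -9, -9, -6, -5]
  [-6, -19, 0, -12, -6, -2]
  [1, -12, -7, 0, -4, 3]
  [-10, -12, -12, 0, 0, 3]
  [-12, -9, -7, -18, -3, 0]
D(4):
  [0, -13, -8, -13, -5, 2]
  [-8, 0, -9, -9, -6, -5]
  [-6, -19, 0, -12, -6, -2]
  [1, -12, -7, 0, -4, 3]
  [1, -12, -7, 0, 0, 3]
  [-12, -9, -7, -18, -3, 0]
D(5):
  [0, -13, -8, -5, -5, 2]
  [-5, 0, -9, -6, -6, -3]
  [-5, -18, 0, -6, -6, -2]
  [1, -12, -7, 0, -4, 3]
  [1, -12, -7, 0, 0, 3]
  [-2, -9, -7, -3, -3, 0]
D(6):
  [0, -7, -5, -1, -1, 2]
  [-5, 0, -9, -6, -6, -3]
  [-4, -11, 0, -5, -5, -2]
  [1, -6, -4, 0, 0, 3]
  [1, -6, -4, 0, 0, 3]
  [-2, -9, -7, -3, -3, 0]
Answer: G*[1][3] = -6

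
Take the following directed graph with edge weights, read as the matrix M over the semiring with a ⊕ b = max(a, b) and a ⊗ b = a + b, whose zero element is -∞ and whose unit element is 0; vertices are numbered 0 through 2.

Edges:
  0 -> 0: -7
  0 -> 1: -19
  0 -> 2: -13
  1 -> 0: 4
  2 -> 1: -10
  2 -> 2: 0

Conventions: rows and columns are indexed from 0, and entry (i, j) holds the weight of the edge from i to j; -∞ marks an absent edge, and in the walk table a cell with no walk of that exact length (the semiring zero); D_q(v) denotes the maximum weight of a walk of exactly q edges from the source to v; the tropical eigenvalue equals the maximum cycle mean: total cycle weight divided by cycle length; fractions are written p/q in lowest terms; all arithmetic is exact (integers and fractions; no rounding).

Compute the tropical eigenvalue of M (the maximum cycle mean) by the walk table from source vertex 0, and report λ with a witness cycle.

q=0: [0, -∞, -∞]
q=1: [-7, -19, -13]
q=2: [-14, -23, -13]
q=3: [-19, -23, -13]
Optimal cycle mean attained by: cycle 2->2, total 0, length 1.
Answer: λ = 0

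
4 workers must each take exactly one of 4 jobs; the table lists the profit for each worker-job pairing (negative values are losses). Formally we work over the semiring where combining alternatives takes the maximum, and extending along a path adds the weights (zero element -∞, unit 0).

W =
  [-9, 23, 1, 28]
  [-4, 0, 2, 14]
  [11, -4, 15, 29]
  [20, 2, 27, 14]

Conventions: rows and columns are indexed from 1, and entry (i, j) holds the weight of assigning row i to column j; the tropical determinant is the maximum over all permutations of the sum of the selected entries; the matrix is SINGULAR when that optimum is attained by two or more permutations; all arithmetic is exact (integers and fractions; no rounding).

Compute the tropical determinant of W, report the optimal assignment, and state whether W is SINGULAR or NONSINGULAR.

σ = (1, 2, 3, 4): (-9) + 0 + 15 + 14 = 20
σ = (1, 2, 4, 3): (-9) + 0 + 29 + 27 = 47
σ = (1, 3, 2, 4): (-9) + 2 + (-4) + 14 = 3
σ = (1, 3, 4, 2): (-9) + 2 + 29 + 2 = 24
σ = (1, 4, 2, 3): (-9) + 14 + (-4) + 27 = 28
σ = (1, 4, 3, 2): (-9) + 14 + 15 + 2 = 22
σ = (2, 1, 3, 4): 23 + (-4) + 15 + 14 = 48
σ = (2, 1, 4, 3): 23 + (-4) + 29 + 27 = 75
σ = (2, 3, 1, 4): 23 + 2 + 11 + 14 = 50
σ = (2, 3, 4, 1): 23 + 2 + 29 + 20 = 74
σ = (2, 4, 1, 3): 23 + 14 + 11 + 27 = 75
σ = (2, 4, 3, 1): 23 + 14 + 15 + 20 = 72
σ = (3, 1, 2, 4): 1 + (-4) + (-4) + 14 = 7
σ = (3, 1, 4, 2): 1 + (-4) + 29 + 2 = 28
σ = (3, 2, 1, 4): 1 + 0 + 11 + 14 = 26
σ = (3, 2, 4, 1): 1 + 0 + 29 + 20 = 50
σ = (3, 4, 1, 2): 1 + 14 + 11 + 2 = 28
σ = (3, 4, 2, 1): 1 + 14 + (-4) + 20 = 31
σ = (4, 1, 2, 3): 28 + (-4) + (-4) + 27 = 47
σ = (4, 1, 3, 2): 28 + (-4) + 15 + 2 = 41
σ = (4, 2, 1, 3): 28 + 0 + 11 + 27 = 66
σ = (4, 2, 3, 1): 28 + 0 + 15 + 20 = 63
σ = (4, 3, 1, 2): 28 + 2 + 11 + 2 = 43
σ = (4, 3, 2, 1): 28 + 2 + (-4) + 20 = 46
Optimal value attained by: σ = (2, 1, 4, 3).
Answer: det⊕(W) = 75; verdict: SINGULAR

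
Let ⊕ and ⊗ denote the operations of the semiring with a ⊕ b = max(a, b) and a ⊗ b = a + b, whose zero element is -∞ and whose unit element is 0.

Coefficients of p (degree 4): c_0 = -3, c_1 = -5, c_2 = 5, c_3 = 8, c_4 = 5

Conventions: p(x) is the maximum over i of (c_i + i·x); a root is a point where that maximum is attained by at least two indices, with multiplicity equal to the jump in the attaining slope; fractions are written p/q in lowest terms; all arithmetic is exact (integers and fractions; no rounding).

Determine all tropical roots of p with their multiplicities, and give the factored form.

hull edge (i=0, c=-3) to (i=2, c=5): slope 4, span 2
hull edge (i=2, c=5) to (i=3, c=8): slope 3, span 1
hull edge (i=3, c=8) to (i=4, c=5): slope -3, span 1
Factored form: p(x) = 5 ⊗ (x ⊕ (-4)) ⊗ (x ⊕ (-4)) ⊗ (x ⊕ (-3)) ⊗ (x ⊕ 3)
Answer: roots = -4 (mult 2), -3 (mult 1), 3 (mult 1)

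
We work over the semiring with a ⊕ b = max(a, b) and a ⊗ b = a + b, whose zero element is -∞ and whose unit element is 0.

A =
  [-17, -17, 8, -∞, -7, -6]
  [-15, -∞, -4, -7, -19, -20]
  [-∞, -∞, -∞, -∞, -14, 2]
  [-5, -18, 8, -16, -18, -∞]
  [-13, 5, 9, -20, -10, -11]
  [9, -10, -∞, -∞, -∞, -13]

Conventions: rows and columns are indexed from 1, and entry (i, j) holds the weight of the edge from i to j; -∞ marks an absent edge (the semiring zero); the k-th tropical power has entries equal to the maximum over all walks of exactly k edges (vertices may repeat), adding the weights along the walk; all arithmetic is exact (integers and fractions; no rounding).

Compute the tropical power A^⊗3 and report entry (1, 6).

A^⊗2:
  [3, -2, 2, -24, -6, 10]
  [-11, -14, 1, -23, -18, -2]
  [11, -8, -5, -34, -24, -11]
  [-21, -13, 3, -25, -6, 10]
  [-2, -5, 1, -2, -5, 11]
  [-4, -8, 17, -17, 2, 3]
A^⊗3:
  [19, 0, 11, -9, -4, 4]
  [7, -12, -3, -21, -13, 3]
  [-2, -6, 19, -15, 4, 5]
  [19, 0, 3, -20, -11, 5]
  [20, 1, 6, -12, -9, 3]
  [12, 7, 11, -15, 3, 19]
Key observation: the optimum is the walk 1->5->3->6, with weight (-7) + 9 + 2 = 4.
Optimal value attained by: walk 1->5->3->6.
Answer: (A^⊗3)[1][6] = 4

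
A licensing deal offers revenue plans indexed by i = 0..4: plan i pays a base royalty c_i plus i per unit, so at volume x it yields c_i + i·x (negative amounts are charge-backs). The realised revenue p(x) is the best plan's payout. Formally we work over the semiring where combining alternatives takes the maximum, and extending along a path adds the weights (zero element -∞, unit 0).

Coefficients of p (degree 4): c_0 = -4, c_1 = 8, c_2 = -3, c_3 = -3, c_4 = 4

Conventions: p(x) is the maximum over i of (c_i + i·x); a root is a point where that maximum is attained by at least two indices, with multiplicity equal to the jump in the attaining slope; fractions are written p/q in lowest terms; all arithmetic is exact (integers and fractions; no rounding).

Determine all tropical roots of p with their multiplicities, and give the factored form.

hull edge (i=0, c=-4) to (i=1, c=8): slope 12, span 1
hull edge (i=1, c=8) to (i=4, c=4): slope -4/3, span 3
Factored form: p(x) = 4 ⊗ (x ⊕ (-12)) ⊗ (x ⊕ 4/3) ⊗ (x ⊕ 4/3) ⊗ (x ⊕ 4/3)
Answer: roots = -12 (mult 1), 4/3 (mult 3)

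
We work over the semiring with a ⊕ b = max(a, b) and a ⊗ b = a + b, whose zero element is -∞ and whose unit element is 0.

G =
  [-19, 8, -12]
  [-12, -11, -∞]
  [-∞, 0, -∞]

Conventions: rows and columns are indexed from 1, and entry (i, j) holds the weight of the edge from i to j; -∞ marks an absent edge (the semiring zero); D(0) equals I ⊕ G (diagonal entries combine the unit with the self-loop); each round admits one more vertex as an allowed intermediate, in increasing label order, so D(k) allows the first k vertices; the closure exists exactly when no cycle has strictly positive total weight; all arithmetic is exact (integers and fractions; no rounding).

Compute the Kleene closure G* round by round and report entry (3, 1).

D(0):
  [0, 8, -12]
  [-12, 0, -∞]
  [-∞, 0, 0]
D(1):
  [0, 8, -12]
  [-12, 0, -24]
  [-∞, 0, 0]
D(2):
  [0, 8, -12]
  [-12, 0, -24]
  [-12, 0, 0]
D(3):
  [0, 8, -12]
  [-12, 0, -24]
  [-12, 0, 0]
Answer: G*[3][1] = -12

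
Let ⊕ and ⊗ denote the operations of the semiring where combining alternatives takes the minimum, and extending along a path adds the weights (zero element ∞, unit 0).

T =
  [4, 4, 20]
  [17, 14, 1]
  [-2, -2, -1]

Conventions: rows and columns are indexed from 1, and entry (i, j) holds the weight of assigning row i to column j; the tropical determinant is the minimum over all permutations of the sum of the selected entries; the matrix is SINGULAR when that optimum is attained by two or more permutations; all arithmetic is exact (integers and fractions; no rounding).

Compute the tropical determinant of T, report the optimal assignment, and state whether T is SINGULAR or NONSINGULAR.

σ = (1, 2, 3): 4 + 14 + (-1) = 17
σ = (1, 3, 2): 4 + 1 + (-2) = 3
σ = (2, 1, 3): 4 + 17 + (-1) = 20
σ = (2, 3, 1): 4 + 1 + (-2) = 3
σ = (3, 1, 2): 20 + 17 + (-2) = 35
σ = (3, 2, 1): 20 + 14 + (-2) = 32
Optimal value attained by: σ = (1, 3, 2).
Answer: det⊕(T) = 3; verdict: SINGULAR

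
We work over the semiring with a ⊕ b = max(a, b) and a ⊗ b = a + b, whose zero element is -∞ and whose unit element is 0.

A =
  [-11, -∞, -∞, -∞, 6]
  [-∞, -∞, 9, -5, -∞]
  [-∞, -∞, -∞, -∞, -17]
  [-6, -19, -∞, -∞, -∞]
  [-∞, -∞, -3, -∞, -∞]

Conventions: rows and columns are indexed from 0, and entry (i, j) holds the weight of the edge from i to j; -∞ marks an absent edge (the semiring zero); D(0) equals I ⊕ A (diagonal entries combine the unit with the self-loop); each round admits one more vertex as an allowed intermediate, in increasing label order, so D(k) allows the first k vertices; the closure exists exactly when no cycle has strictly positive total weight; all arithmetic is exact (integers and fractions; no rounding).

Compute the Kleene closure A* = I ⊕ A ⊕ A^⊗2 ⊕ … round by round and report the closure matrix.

D(0):
  [0, -∞, -∞, -∞, 6]
  [-∞, 0, 9, -5, -∞]
  [-∞, -∞, 0, -∞, -17]
  [-6, -19, -∞, 0, -∞]
  [-∞, -∞, -3, -∞, 0]
D(1):
  [0, -∞, -∞, -∞, 6]
  [-∞, 0, 9, -5, -∞]
  [-∞, -∞, 0, -∞, -17]
  [-6, -19, -∞, 0, 0]
  [-∞, -∞, -3, -∞, 0]
D(2):
  [0, -∞, -∞, -∞, 6]
  [-∞, 0, 9, -5, -∞]
  [-∞, -∞, 0, -∞, -17]
  [-6, -19, -10, 0, 0]
  [-∞, -∞, -3, -∞, 0]
D(3):
  [0, -∞, -∞, -∞, 6]
  [-∞, 0, 9, -5, -8]
  [-∞, -∞, 0, -∞, -17]
  [-6, -19, -10, 0, 0]
  [-∞, -∞, -3, -∞, 0]
D(4):
  [0, -∞, -∞, -∞, 6]
  [-11, 0, 9, -5, -5]
  [-∞, -∞, 0, -∞, -17]
  [-6, -19, -10, 0, 0]
  [-∞, -∞, -3, -∞, 0]
D(5):
  [0, -∞, 3, -∞, 6]
  [-11, 0, 9, -5, -5]
  [-∞, -∞, 0, -∞, -17]
  [-6, -19, -3, 0, 0]
  [-∞, -∞, -3, -∞, 0]
Answer: A* = [[0, -∞, 3, -∞, 6], [-11, 0, 9, -5, -5], [-∞, -∞, 0, -∞, -17], [-6, -19, -3, 0, 0], [-∞, -∞, -3, -∞, 0]]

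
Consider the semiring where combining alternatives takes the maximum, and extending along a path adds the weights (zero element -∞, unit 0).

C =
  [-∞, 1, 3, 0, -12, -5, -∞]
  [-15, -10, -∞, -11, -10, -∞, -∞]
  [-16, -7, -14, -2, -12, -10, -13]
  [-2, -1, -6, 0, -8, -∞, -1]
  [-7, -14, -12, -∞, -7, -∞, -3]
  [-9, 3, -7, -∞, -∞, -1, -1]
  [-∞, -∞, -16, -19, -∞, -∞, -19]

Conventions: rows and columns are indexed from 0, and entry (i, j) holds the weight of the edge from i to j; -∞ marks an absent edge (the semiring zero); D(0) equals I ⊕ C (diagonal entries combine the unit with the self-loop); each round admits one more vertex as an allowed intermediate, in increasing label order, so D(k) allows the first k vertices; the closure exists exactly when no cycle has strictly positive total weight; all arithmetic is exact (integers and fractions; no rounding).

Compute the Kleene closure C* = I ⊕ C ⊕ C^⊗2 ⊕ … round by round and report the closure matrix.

D(0):
  [0, 1, 3, 0, -12, -5, -∞]
  [-15, 0, -∞, -11, -10, -∞, -∞]
  [-16, -7, 0, -2, -12, -10, -13]
  [-2, -1, -6, 0, -8, -∞, -1]
  [-7, -14, -12, -∞, 0, -∞, -3]
  [-9, 3, -7, -∞, -∞, 0, -1]
  [-∞, -∞, -16, -19, -∞, -∞, 0]
D(1):
  [0, 1, 3, 0, -12, -5, -∞]
  [-15, 0, -12, -11, -10, -20, -∞]
  [-16, -7, 0, -2, -12, -10, -13]
  [-2, -1, 1, 0, -8, -7, -1]
  [-7, -6, -4, -7, 0, -12, -3]
  [-9, 3, -6, -9, -21, 0, -1]
  [-∞, -∞, -16, -19, -∞, -∞, 0]
D(2):
  [0, 1, 3, 0, -9, -5, -∞]
  [-15, 0, -12, -11, -10, -20, -∞]
  [-16, -7, 0, -2, -12, -10, -13]
  [-2, -1, 1, 0, -8, -7, -1]
  [-7, -6, -4, -7, 0, -12, -3]
  [-9, 3, -6, -8, -7, 0, -1]
  [-∞, -∞, -16, -19, -∞, -∞, 0]
D(3):
  [0, 1, 3, 1, -9, -5, -10]
  [-15, 0, -12, -11, -10, -20, -25]
  [-16, -7, 0, -2, -12, -10, -13]
  [-2, -1, 1, 0, -8, -7, -1]
  [-7, -6, -4, -6, 0, -12, -3]
  [-9, 3, -6, -8, -7, 0, -1]
  [-32, -23, -16, -18, -28, -26, 0]
D(4):
  [0, 1, 3, 1, -7, -5, 0]
  [-13, 0, -10, -11, -10, -18, -12]
  [-4, -3, 0, -2, -10, -9, -3]
  [-2, -1, 1, 0, -8, -7, -1]
  [-7, -6, -4, -6, 0, -12, -3]
  [-9, 3, -6, -8, -7, 0, -1]
  [-20, -19, -16, -18, -26, -25, 0]
D(5):
  [0, 1, 3, 1, -7, -5, 0]
  [-13, 0, -10, -11, -10, -18, -12]
  [-4, -3, 0, -2, -10, -9, -3]
  [-2, -1, 1, 0, -8, -7, -1]
  [-7, -6, -4, -6, 0, -12, -3]
  [-9, 3, -6, -8, -7, 0, -1]
  [-20, -19, -16, -18, -26, -25, 0]
D(6):
  [0, 1, 3, 1, -7, -5, 0]
  [-13, 0, -10, -11, -10, -18, -12]
  [-4, -3, 0, -2, -10, -9, -3]
  [-2, -1, 1, 0, -8, -7, -1]
  [-7, -6, -4, -6, 0, -12, -3]
  [-9, 3, -6, -8, -7, 0, -1]
  [-20, -19, -16, -18, -26, -25, 0]
D(7):
  [0, 1, 3, 1, -7, -5, 0]
  [-13, 0, -10, -11, -10, -18, -12]
  [-4, -3, 0, -2, -10, -9, -3]
  [-2, -1, 1, 0, -8, -7, -1]
  [-7, -6, -4, -6, 0, -12, -3]
  [-9, 3, -6, -8, -7, 0, -1]
  [-20, -19, -16, -18, -26, -25, 0]
Answer: C* = [[0, 1, 3, 1, -7, -5, 0], [-13, 0, -10, -11, -10, -18, -12], [-4, -3, 0, -2, -10, -9, -3], [-2, -1, 1, 0, -8, -7, -1], [-7, -6, -4, -6, 0, -12, -3], [-9, 3, -6, -8, -7, 0, -1], [-20, -19, -16, -18, -26, -25, 0]]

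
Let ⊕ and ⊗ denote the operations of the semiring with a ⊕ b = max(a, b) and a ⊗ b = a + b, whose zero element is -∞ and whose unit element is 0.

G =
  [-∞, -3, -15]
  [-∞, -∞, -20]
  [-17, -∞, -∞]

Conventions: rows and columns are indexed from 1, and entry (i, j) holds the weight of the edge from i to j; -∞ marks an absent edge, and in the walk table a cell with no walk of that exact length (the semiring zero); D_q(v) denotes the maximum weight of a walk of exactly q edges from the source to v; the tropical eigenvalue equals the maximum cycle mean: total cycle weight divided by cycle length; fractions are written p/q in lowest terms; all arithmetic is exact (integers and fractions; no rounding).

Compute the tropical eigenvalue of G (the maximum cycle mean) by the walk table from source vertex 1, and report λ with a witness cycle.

q=0: [0, -∞, -∞]
q=1: [-∞, -3, -15]
q=2: [-32, -∞, -23]
q=3: [-40, -35, -47]
Optimal cycle mean attained by: cycle 1->2->3->1, total (-3) + (-20) + (-17), length 3.
Answer: λ = -40/3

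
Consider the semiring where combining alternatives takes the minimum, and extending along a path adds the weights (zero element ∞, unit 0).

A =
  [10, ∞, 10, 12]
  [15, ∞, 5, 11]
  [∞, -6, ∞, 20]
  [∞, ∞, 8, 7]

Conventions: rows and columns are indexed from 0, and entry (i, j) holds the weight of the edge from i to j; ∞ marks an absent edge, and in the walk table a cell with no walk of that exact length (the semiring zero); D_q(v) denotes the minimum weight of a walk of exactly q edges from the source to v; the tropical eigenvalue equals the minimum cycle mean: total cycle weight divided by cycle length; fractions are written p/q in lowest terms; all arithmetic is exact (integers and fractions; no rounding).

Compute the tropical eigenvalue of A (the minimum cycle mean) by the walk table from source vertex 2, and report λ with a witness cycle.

q=0: [∞, ∞, 0, ∞]
q=1: [∞, -6, ∞, 20]
q=2: [9, ∞, -1, 5]
q=3: [19, -7, 13, 12]
q=4: [8, 7, -2, 4]
Optimal cycle mean attained by: cycle 1->2->1, total 5 + (-6), length 2.
Answer: λ = -1/2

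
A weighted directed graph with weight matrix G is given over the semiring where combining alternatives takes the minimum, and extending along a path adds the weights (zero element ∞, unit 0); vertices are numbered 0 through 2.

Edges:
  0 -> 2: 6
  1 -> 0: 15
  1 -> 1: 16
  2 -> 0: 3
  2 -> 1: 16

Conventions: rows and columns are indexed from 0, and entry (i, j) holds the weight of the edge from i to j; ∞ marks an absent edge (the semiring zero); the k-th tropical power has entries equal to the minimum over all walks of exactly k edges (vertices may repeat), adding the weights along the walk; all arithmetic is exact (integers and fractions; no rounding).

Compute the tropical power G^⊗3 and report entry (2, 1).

G^⊗2:
  [9, 22, ∞]
  [31, 32, 21]
  [31, 32, 9]
G^⊗3:
  [37, 38, 15]
  [24, 37, 37]
  [12, 25, 37]
Key observation: the optimum is the walk 2->0->2->1, with weight 3 + 6 + 16 = 25.
Optimal value attained by: walk 2->0->2->1.
Answer: (G^⊗3)[2][1] = 25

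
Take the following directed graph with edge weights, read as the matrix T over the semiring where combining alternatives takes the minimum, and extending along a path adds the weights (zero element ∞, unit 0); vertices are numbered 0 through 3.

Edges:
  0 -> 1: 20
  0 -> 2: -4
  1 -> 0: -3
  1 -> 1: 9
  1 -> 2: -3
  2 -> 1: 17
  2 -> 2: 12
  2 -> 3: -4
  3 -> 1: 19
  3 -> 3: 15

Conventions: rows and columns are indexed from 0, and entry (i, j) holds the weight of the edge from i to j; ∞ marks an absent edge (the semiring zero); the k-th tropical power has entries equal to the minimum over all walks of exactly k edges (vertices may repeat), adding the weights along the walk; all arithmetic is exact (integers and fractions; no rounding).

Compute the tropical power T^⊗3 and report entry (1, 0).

T^⊗2:
  [17, 13, 8, -8]
  [6, 14, -7, -7]
  [14, 15, 14, 8]
  [16, 28, 16, 30]
T^⊗3:
  [10, 11, 10, 4]
  [11, 10, 2, -11]
  [12, 24, 10, 10]
  [25, 33, 12, 12]
Key observation: the optimum is the walk 1->2->1->0, with weight (-3) + 17 + (-3) = 11.
Optimal value attained by: walk 1->2->1->0.
Answer: (T^⊗3)[1][0] = 11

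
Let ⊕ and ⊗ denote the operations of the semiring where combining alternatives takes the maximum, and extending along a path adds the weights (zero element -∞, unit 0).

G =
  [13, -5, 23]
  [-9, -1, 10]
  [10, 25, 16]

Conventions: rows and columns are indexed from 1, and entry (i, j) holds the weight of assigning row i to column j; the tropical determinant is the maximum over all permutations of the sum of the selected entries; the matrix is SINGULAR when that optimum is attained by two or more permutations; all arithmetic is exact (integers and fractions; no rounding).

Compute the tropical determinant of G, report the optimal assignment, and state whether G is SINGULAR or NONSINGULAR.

σ = (1, 2, 3): 13 + (-1) + 16 = 28
σ = (1, 3, 2): 13 + 10 + 25 = 48
σ = (2, 1, 3): (-5) + (-9) + 16 = 2
σ = (2, 3, 1): (-5) + 10 + 10 = 15
σ = (3, 1, 2): 23 + (-9) + 25 = 39
σ = (3, 2, 1): 23 + (-1) + 10 = 32
Optimal value attained by: σ = (1, 3, 2).
Answer: det⊕(G) = 48; verdict: NONSINGULAR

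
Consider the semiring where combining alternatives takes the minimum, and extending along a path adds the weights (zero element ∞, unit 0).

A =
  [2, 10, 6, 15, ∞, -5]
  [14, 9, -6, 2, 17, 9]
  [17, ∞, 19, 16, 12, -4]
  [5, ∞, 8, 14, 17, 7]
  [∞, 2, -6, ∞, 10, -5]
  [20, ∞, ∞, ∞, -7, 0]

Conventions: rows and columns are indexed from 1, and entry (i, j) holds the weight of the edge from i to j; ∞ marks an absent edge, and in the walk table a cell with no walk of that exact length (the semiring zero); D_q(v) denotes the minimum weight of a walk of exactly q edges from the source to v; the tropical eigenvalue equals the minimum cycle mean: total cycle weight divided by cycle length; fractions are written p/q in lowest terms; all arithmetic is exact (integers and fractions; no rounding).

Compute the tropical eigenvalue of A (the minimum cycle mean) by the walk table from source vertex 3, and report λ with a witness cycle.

q=0: [∞, ∞, 0, ∞, ∞, ∞]
q=1: [17, ∞, 19, 16, 12, -4]
q=2: [16, 14, 6, 30, -11, -4]
q=3: [16, -9, -17, 16, -11, -16]
q=4: [0, -9, -17, -7, -23, -21]
q=5: [-2, -21, -29, -7, -28, -28]
q=6: [-12, -26, -34, -19, -35, -33]
Optimal cycle mean attained by: cycle 5->6->5, total (-5) + (-7), length 2.
Answer: λ = -6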